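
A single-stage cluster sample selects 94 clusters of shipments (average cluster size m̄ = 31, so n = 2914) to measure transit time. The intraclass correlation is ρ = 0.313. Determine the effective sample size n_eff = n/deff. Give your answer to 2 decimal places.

280.46

deff = 1 + (31 − 1)·0.313 = 1 + 9.39 = 10.39.
n_eff = 2914 / 10.39 = 280.46.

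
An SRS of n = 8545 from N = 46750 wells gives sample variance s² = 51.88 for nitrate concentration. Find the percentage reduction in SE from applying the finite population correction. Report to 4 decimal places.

f = n/N = 8545/46750 = 0.18278075.
SE_no-fpc = √(s²/n) = 0.077919104; SE_fpc = √((1−f)s²/n) = 0.07043901.
Ratio = √(1−f) = 0.90400180. Reduction = 100·(1 − 0.90400180) = 9.5998%.

9.5998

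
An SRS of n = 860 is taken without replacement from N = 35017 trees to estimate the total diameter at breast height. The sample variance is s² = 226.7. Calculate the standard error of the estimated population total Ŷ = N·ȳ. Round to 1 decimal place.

Var(Ŷ) = N²·Var(ȳ) = N²·(1 − n/N)·s²/n.
f = 860/35017 = 0.02455950; Var(ȳ) = 0.97544050·226.7/860 = 0.25713065.
Var(Ŷ) = 35017² · 0.25713065 = 3.1529111 × 10^8.
SE(Ŷ) = √(3.1529111 × 10^8) = 17756.4.

17756.4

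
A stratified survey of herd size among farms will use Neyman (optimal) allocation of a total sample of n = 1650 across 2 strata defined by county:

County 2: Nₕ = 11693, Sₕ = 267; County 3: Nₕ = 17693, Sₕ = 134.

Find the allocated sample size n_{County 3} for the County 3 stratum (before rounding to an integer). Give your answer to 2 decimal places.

Neyman allocation: nₕ = n·NₕSₕ / Σⱼ NⱼSⱼ.
Σ NⱼSⱼ = 11693·267 + 17693·134 = 5.492893 × 10^6.
n_{County 3} = 1650·17693·134 / (5.492893 × 10^6) = 712.18.

712.18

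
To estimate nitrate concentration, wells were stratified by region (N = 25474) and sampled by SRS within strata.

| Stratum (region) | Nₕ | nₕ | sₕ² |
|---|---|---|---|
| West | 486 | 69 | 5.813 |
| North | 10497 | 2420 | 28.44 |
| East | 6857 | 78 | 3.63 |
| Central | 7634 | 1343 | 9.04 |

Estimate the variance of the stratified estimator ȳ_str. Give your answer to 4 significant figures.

Var(ȳ_str) = Σₕ Wₕ²(1 − fₕ)sₕ²/nₕ with Wₕ = Nₕ/N, N = 25474.
West: Wₕ = 0.01907828; term = 0.01907828²·(1 − 0.14197531)·5.813/69 = 2.631051 × 10^-5.
North: Wₕ = 0.41206721; term = 0.41206721²·(1 − 0.23054206)·28.44/2420 = 0.0015354484.
East: Wₕ = 0.26917642; term = 0.26917642²·(1 − 0.01137524)·3.63/78 = 0.0033336309.
Central: Wₕ = 0.29967810; term = 0.29967810²·(1 − 0.17592350)·9.04/1343 = 4.9816128 × 10^-4.
Sum = 0.0053935511.

0.005394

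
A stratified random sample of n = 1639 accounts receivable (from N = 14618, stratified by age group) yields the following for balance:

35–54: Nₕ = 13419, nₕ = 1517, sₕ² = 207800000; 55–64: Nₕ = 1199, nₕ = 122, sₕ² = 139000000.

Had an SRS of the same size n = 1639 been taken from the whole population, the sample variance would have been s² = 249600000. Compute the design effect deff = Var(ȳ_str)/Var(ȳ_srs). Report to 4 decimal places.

0.8081

Var(ȳ_str) = Σ Wₕ²(1−fₕ)sₕ²/nₕ with Wₕ = Nₕ/14618:
  35–54: (13419/14618)²·(1−1517/13419)·207800000/1517 = 102382.13
  55–64: (1199/14618)²·(1−122/1199)·139000000/122 = 6885.1585
  → Var(ȳ_str) = 109267.29.
Var(ȳ_srs) = (1 − 1639/14618)·249600000/1639 = 135213.14.
deff = 109267.29 / 135213.14 = 0.8081.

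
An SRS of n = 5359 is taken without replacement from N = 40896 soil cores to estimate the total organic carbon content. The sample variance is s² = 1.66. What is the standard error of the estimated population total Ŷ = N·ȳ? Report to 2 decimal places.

Var(Ŷ) = N²·Var(ȳ) = N²·(1 − n/N)·s²/n.
f = 5359/40896 = 0.13103971; Var(ȳ) = 0.86896029·1.66/5359 = 2.6916852 × 10^-4.
Var(Ŷ) = 40896² · (2.6916852 × 10^-4) = 450179.72.
SE(Ŷ) = √(450179.72) = 670.95.

670.95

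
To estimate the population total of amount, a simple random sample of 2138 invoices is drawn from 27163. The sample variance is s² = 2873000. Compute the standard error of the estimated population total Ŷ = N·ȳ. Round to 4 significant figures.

Var(Ŷ) = N²·Var(ȳ) = N²·(1 − n/N)·s²/n.
f = 2138/27163 = 0.07871001; Var(ȳ) = 0.92128999·2873000/2138 = 1238.0104.
Var(Ŷ) = 27163² · 1238.0104 = 9.1343944 × 10^11.
SE(Ŷ) = √(9.1343944 × 10^11) = 955700.

955700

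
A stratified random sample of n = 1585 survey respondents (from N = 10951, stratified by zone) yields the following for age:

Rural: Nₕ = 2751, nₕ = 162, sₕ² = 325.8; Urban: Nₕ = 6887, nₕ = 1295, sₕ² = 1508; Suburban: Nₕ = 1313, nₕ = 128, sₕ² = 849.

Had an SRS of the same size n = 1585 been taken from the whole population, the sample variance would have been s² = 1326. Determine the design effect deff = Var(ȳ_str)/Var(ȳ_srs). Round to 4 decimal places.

Var(ȳ_str) = Σ Wₕ²(1−fₕ)sₕ²/nₕ with Wₕ = Nₕ/10951:
  Rural: (2751/10951)²·(1−162/2751)·325.8/162 = 0.11944037
  Urban: (6887/10951)²·(1−1295/6887)·1508/1295 = 0.37395665
  Suburban: (1313/10951)²·(1−128/1313)·849/128 = 0.086054431
  → Var(ȳ_str) = 0.57945145.
Var(ȳ_srs) = (1 − 1585/10951)·1326/1585 = 0.71550823.
deff = 0.57945145 / 0.71550823 = 0.8098.

0.8098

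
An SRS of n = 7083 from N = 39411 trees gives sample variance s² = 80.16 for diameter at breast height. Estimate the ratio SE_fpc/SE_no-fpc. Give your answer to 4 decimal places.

0.9057

f = n/N = 7083/39411 = 0.17972140.
SE_no-fpc = √(s²/n) = 0.10638251; SE_fpc = √((1−f)s²/n) = 0.096349824.
Ratio = √(1−f) = 0.90569233.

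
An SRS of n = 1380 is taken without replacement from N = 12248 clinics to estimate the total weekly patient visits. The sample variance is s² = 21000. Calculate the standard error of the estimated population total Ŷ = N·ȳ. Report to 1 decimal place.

45006.7

Var(Ŷ) = N²·Var(ȳ) = N²·(1 − n/N)·s²/n.
f = 1380/12248 = 0.11267146; Var(ȳ) = 0.88732854·21000/1380 = 13.502826.
Var(Ŷ) = 12248² · 13.502826 = 2.0256062 × 10^9.
SE(Ŷ) = √(2.0256062 × 10^9) = 45006.7.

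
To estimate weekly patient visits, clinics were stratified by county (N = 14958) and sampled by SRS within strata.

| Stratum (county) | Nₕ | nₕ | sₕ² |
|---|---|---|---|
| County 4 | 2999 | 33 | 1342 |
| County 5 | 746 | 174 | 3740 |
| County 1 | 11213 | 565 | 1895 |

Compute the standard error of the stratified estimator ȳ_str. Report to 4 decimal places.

Var(ȳ_str) = Σₕ Wₕ²(1 − fₕ)sₕ²/nₕ with Wₕ = Nₕ/N, N = 14958.
County 4: Wₕ = 0.20049472; term = 0.20049472²·(1 − 0.01100367)·1342/33 = 1.6167361.
County 5: Wₕ = 0.04987298; term = 0.04987298²·(1 − 0.23324397)·3740/174 = 0.040993042.
County 1: Wₕ = 0.74963230; term = 0.74963230²·(1 − 0.05038794)·1895/565 = 1.7897962.
Sum = 3.4475253.
SE = √(3.4475253) = 1.8568.

1.8568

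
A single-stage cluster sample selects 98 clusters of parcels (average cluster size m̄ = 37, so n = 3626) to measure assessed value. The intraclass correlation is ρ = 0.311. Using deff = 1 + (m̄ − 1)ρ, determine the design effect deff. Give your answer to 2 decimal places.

deff = 1 + (37 − 1)·0.311 = 1 + 11.196 = 12.196.

12.20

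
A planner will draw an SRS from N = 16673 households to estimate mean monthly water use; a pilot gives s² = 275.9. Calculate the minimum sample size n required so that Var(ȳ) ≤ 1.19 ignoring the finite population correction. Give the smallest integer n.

232

Without fpc, n₀ = s²/D = 275.9/1.19 = 231.8487.
Rounding up, n = 232.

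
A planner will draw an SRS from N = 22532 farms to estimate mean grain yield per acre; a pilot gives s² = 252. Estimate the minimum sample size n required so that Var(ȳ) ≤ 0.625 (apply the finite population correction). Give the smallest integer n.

Without fpc, n₀ = s²/D = 252/0.625 = 403.2000.
With fpc, (1 − n/N)·s²/n ≤ D requires n ≥ n₀/(1 + n₀/N) = 403.2000/(1 + 403.2000/22532) = 396.1118.
Rounding up, n = 397.

397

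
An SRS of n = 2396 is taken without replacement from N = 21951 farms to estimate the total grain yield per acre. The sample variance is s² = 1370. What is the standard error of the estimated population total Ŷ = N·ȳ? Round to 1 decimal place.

Var(Ŷ) = N²·Var(ȳ) = N²·(1 − n/N)·s²/n.
f = 2396/21951 = 0.10915220; Var(ȳ) = 0.89084780·1370/2396 = 0.50937458.
Var(Ŷ) = 21951² · 0.50937458 = 2.4544031 × 10^8.
SE(Ŷ) = √(2.4544031 × 10^8) = 15666.5.

15666.5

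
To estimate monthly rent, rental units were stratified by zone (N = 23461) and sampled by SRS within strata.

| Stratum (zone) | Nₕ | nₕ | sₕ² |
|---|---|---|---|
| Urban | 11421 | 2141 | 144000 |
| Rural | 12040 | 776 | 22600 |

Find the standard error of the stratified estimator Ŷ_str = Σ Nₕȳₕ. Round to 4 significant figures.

105300

Var(Ŷ_str) = Σₕ Nₕ²(1 − fₕ)sₕ²/nₕ.
Urban: 11421²·(1 − 2141/11421)·144000/2141 = 7.1284964 × 10^9.
Rural: 12040²·(1 − 776/12040)·22600/776 = 3.9497158 × 10^9.
Sum = 1.1078212 × 10^10.
SE = √(1.1078212 × 10^10) = 105300.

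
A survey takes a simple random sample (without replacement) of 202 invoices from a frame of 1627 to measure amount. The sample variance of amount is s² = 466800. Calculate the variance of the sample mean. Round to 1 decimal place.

Under SRS without replacement, Var(ȳ) = (1 − f)·s²/n with f = n/N = 202/1627 = 0.12415489.
Var(ȳ) = (1 − 0.12415489)·466800/202 = 0.87584511·2310.8911 = 2023.9827.

2024.0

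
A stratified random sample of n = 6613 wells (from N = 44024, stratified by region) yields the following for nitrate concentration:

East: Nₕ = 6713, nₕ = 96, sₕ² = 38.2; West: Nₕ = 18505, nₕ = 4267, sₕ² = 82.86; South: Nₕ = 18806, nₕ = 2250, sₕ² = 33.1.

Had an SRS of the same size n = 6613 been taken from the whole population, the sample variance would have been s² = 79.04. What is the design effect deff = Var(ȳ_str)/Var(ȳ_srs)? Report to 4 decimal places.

1.3905

Var(ȳ_str) = Σ Wₕ²(1−fₕ)sₕ²/nₕ with Wₕ = Nₕ/44024:
  East: (6713/44024)²·(1−96/6713)·38.2/96 = 0.0091199176
  West: (18505/44024)²·(1−4267/18505)·82.86/4267 = 0.0026398629
  South: (18806/44024)²·(1−2250/18806)·33.1/2250 = 0.0023632971
  → Var(ȳ_str) = 0.014123078.
Var(ȳ_srs) = (1 − 6613/44024)·79.04/6613 = 0.010156831.
deff = 0.014123078 / 0.010156831 = 1.3905.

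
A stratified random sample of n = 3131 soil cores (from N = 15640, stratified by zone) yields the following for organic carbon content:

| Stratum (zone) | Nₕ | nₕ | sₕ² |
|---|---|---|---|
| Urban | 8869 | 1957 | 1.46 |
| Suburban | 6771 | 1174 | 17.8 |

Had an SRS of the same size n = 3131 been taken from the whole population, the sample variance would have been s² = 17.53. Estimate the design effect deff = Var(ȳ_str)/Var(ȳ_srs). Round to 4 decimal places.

0.5663

Var(ȳ_str) = Σ Wₕ²(1−fₕ)sₕ²/nₕ with Wₕ = Nₕ/15640:
  Urban: (8869/15640)²·(1−1957/8869)·1.46/1957 = 1.8696784 × 10^-4
  Suburban: (6771/15640)²·(1−1174/6771)·17.8/1174 = 0.002349019
  → Var(ȳ_str) = 0.0025359868.
Var(ȳ_srs) = (1 − 3131/15640)·17.53/3131 = 0.0044780062.
deff = 0.0025359868 / 0.0044780062 = 0.5663.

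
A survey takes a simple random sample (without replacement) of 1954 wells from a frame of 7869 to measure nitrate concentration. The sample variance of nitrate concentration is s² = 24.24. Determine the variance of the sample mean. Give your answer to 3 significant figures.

Under SRS without replacement, Var(ȳ) = (1 − f)·s²/n with f = n/N = 1954/7869 = 0.24831618.
Var(ȳ) = (1 − 0.24831618)·24.24/1954 = 0.75168382·0.012405322 = 0.0093248802.

0.00932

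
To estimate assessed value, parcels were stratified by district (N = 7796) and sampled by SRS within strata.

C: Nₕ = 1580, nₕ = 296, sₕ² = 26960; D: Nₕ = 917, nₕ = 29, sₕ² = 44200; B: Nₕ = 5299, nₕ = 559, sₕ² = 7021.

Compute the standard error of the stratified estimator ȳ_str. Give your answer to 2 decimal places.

5.35

Var(ȳ_str) = Σₕ Wₕ²(1 − fₕ)sₕ²/nₕ with Wₕ = Nₕ/N, N = 7796.
C: Wₕ = 0.20266803; term = 0.20266803²·(1 − 0.18734177)·26960/296 = 3.0402313.
D: Wₕ = 0.11762442; term = 0.11762442²·(1 − 0.03162486)·44200/29 = 20.420337.
B: Wₕ = 0.67970754; term = 0.67970754²·(1 − 0.10549160)·7021/559 = 5.1905785.
Sum = 28.651147.
SE = √(28.651147) = 5.35.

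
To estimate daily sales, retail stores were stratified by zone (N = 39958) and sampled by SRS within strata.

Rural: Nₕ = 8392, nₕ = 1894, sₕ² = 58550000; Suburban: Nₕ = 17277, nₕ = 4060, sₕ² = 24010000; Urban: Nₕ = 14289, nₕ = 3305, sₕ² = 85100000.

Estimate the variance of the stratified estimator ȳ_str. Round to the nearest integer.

4433

Var(ȳ_str) = Σₕ Wₕ²(1 − fₕ)sₕ²/nₕ with Wₕ = Nₕ/N, N = 39958.
Rural: Wₕ = 0.21002052; term = 0.21002052²·(1 − 0.22569113)·58550000/1894 = 1055.8072.
Suburban: Wₕ = 0.43237900; term = 0.43237900²·(1 − 0.23499450)·24010000/4060 = 845.78478.
Urban: Wₕ = 0.35760048; term = 0.35760048²·(1 − 0.23129680)·85100000/3305 = 2531.1214.
Sum = 4432.7134.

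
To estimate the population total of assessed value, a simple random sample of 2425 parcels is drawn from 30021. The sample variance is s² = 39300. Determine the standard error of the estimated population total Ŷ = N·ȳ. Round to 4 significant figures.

115900

Var(Ŷ) = N²·Var(ȳ) = N²·(1 − n/N)·s²/n.
f = 2425/30021 = 0.08077679; Var(ȳ) = 0.91922321·39300/2425 = 14.897102.
Var(Ŷ) = 30021² · 14.897102 = 1.3426169 × 10^10.
SE(Ŷ) = √(1.3426169 × 10^10) = 115900.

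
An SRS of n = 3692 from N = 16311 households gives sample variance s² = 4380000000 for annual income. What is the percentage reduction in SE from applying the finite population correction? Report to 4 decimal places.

f = n/N = 3692/16311 = 0.22635032.
SE_no-fpc = √(s²/n) = 1089.1964; SE_fpc = √((1−f)s²/n) = 958.0284.
Ratio = √(1−f) = 0.87957358. Reduction = 100·(1 − 0.87957358) = 12.0426%.

12.0426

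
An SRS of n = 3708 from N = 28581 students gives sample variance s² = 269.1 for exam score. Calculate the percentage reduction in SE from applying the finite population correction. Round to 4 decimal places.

f = n/N = 3708/28581 = 0.12973654.
SE_no-fpc = √(s²/n) = 0.26939342; SE_fpc = √((1−f)s²/n) = 0.2513115.
Ratio = √(1−f) = 0.93287912. Reduction = 100·(1 − 0.93287912) = 6.7121%.

6.7121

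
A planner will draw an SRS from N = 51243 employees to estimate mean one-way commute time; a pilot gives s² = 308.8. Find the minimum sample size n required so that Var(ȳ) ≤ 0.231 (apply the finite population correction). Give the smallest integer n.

Without fpc, n₀ = s²/D = 308.8/0.231 = 1336.7965.
With fpc, (1 − n/N)·s²/n ≤ D requires n ≥ n₀/(1 + n₀/N) = 1336.7965/(1 + 1336.7965/51243) = 1302.8096.
Rounding up, n = 1303.

1303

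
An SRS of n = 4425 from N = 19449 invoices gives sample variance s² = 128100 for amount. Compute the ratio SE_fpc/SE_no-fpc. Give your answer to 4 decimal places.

f = n/N = 4425/19449 = 0.22751812.
SE_no-fpc = √(s²/n) = 5.3804417; SE_fpc = √((1−f)s²/n) = 4.7289212.
Ratio = √(1−f) = 0.87890948.

0.8789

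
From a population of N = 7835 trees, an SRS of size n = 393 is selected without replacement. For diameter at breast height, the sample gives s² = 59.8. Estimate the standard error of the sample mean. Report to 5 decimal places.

0.38017

Under SRS without replacement, Var(ȳ) = (1 − f)·s²/n with f = n/N = 393/7835 = 0.05015954.
Var(ȳ) = (1 − 0.05015954)·59.8/393 = 0.94984046·0.15216285 = 0.14453043.
SE(ȳ) = √(0.14453043) = 0.38017.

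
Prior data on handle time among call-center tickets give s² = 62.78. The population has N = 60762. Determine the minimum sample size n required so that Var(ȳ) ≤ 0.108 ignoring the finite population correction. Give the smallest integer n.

582

Without fpc, n₀ = s²/D = 62.78/0.108 = 581.2963.
Rounding up, n = 582.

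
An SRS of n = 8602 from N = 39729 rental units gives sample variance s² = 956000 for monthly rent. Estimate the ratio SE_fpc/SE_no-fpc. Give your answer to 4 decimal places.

0.8851

f = n/N = 8602/39729 = 0.21651690.
SE_no-fpc = √(s²/n) = 10.542151; SE_fpc = √((1−f)s²/n) = 9.3313406.
Ratio = √(1−f) = 0.88514581.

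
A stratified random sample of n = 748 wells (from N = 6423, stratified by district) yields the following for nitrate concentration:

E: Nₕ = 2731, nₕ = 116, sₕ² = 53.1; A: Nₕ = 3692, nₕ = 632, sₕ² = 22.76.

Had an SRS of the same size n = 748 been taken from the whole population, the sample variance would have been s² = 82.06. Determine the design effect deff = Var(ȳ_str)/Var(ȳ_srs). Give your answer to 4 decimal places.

0.9193

Var(ȳ_str) = Σ Wₕ²(1−fₕ)sₕ²/nₕ with Wₕ = Nₕ/6423:
  E: (2731/6423)²·(1−116/2731)·53.1/116 = 0.079241754
  A: (3692/6423)²·(1−632/3692)·22.76/632 = 0.0098619422
  → Var(ȳ_str) = 0.089103696.
Var(ȳ_srs) = (1 − 748/6423)·82.06/748 = 0.096929921.
deff = 0.089103696 / 0.096929921 = 0.9193.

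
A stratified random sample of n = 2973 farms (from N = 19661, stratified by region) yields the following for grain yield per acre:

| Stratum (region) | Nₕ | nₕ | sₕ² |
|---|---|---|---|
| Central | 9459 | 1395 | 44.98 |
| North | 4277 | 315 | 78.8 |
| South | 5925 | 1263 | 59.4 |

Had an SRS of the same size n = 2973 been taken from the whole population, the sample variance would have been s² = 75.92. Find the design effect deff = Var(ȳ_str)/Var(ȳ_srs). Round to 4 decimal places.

Var(ȳ_str) = Σ Wₕ²(1−fₕ)sₕ²/nₕ with Wₕ = Nₕ/19661:
  Central: (9459/19661)²·(1−1395/9459)·44.98/1395 = 0.0063625291
  North: (4277/19661)²·(1−315/4277)·78.8/315 = 0.010966251
  South: (5925/19661)²·(1−1263/5925)·59.4/1263 = 0.0033607214
  → Var(ȳ_str) = 0.020689502.
Var(ȳ_srs) = (1 − 2973/19661)·75.92/2973 = 0.021675044.
deff = 0.020689502 / 0.021675044 = 0.9545.

0.9545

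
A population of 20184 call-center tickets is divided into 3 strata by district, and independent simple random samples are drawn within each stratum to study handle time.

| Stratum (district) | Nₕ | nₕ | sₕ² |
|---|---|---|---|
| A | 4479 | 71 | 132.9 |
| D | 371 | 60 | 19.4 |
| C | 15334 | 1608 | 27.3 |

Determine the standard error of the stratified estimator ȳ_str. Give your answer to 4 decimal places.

Var(ȳ_str) = Σₕ Wₕ²(1 − fₕ)sₕ²/nₕ with Wₕ = Nₕ/N, N = 20184.
A: Wₕ = 0.22190844; term = 0.22190844²·(1 − 0.01585175)·132.9/71 = 0.090714102.
D: Wₕ = 0.01838090; term = 0.01838090²·(1 − 0.16172507)·19.4/60 = 9.1573603 × 10^-5.
C: Wₕ = 0.75971066; term = 0.75971066²·(1 − 0.10486501)·27.3/1608 = 0.0087712518.
Sum = 0.099576927.
SE = √(0.099576927) = 0.3156.

0.3156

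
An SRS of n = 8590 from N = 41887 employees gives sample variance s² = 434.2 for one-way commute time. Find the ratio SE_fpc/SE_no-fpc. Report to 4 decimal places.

0.8916

f = n/N = 8590/41887 = 0.20507556.
SE_no-fpc = √(s²/n) = 0.22482693; SE_fpc = √((1−f)s²/n) = 0.2004524.
Ratio = √(1−f) = 0.89158535.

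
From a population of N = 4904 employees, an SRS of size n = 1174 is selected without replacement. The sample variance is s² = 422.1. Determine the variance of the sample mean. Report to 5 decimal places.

0.27347

Under SRS without replacement, Var(ȳ) = (1 − f)·s²/n with f = n/N = 1174/4904 = 0.23939641.
Var(ȳ) = (1 − 0.23939641)·422.1/1174 = 0.76060359·0.35954003 = 0.27346744.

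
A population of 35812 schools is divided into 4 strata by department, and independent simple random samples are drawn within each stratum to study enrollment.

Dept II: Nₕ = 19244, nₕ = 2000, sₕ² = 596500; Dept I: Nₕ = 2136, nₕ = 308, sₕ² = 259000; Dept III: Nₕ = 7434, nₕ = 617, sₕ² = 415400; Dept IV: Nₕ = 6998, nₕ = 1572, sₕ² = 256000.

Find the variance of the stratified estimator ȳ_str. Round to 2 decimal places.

111.16

Var(ȳ_str) = Σₕ Wₕ²(1 − fₕ)sₕ²/nₕ with Wₕ = Nₕ/N, N = 35812.
Dept II: Wₕ = 0.53736178; term = 0.53736178²·(1 − 0.10392850)·596500/2000 = 77.17145.
Dept I: Wₕ = 0.05964481; term = 0.05964481²·(1 − 0.14419476)·259000/308 = 2.5601731.
Dept III: Wₕ = 0.20758405; term = 0.20758405²·(1 − 0.08299704)·415400/617 = 26.603577.
Dept IV: Wₕ = 0.19540936; term = 0.19540936²·(1 − 0.22463561)·256000/1572 = 4.8215203.
Sum = 111.15672.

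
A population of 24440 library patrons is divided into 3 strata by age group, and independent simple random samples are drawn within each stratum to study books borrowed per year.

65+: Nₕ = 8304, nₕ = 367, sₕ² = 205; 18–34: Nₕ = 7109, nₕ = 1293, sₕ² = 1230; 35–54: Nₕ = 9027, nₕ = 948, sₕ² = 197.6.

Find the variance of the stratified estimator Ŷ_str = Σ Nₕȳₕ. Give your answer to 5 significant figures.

Var(Ŷ_str) = Σₕ Nₕ²(1 − fₕ)sₕ²/nₕ.
65+: 8304²·(1 − 367/8304)·205/367 = 3.6815569 × 10^7.
18–34: 7109²·(1 − 1293/7109)·1230/1293 = 3.9331408 × 10^7.
35–54: 9027²·(1 − 948/9027)·197.6/948 = 1.5201262 × 10^7.
Sum = 9.1348239 × 10^7.

9.1348 × 10^7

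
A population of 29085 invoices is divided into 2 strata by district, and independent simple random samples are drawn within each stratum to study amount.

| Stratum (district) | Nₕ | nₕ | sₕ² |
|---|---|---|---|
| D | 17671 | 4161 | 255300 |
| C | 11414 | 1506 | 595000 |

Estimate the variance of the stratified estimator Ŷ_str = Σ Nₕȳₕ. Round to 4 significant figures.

Var(Ŷ_str) = Σₕ Nₕ²(1 − fₕ)sₕ²/nₕ.
D: 17671²·(1 − 4161/17671)·255300/4161 = 1.4647705 × 10^10.
C: 11414²·(1 − 1506/11414)·595000/1506 = 4.4680277 × 10^10.
Sum = 5.9327982 × 10^10.

5.933 × 10^10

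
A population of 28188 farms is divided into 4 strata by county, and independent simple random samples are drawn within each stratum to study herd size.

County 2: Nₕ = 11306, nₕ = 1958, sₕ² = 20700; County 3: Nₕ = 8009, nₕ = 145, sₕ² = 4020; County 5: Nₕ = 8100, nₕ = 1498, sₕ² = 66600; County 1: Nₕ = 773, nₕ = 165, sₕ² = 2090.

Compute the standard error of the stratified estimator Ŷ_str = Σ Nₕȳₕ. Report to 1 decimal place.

Var(Ŷ_str) = Σₕ Nₕ²(1 − fₕ)sₕ²/nₕ.
County 2: 11306²·(1 − 1958/11306)·20700/1958 = 1.11734 × 10^9.
County 3: 8009²·(1 − 145/8009)·4020/145 = 1.7461432 × 10^9.
County 5: 8100²·(1 − 1498/8100)·66600/1498 = 2.3775133 × 10^9.
County 1: 773²·(1 − 165/773)·2090/165 = 5.9531307 × 10^6.
Sum = 5.2469496 × 10^9.
SE = √(5.2469496 × 10^9) = 72435.8.

72435.8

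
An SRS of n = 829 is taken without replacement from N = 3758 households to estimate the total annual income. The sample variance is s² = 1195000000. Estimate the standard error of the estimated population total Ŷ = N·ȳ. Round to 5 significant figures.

3.9833 × 10^6

Var(Ŷ) = N²·Var(ȳ) = N²·(1 − n/N)·s²/n.
f = 829/3758 = 0.22059606; Var(ȳ) = 0.77940394·1195000000/829 = 1.1235075 × 10^6.
Var(Ŷ) = 3758² · (1.1235075 × 10^6) = 1.5866807 × 10^13.
SE(Ŷ) = √(1.5866807 × 10^13) = 3.9833 × 10^6.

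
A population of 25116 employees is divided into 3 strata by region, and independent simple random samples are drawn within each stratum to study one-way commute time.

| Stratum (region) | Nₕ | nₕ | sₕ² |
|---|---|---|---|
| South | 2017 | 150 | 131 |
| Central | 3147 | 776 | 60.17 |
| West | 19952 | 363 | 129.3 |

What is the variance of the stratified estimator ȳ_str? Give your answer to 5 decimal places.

0.22682

Var(ȳ_str) = Σₕ Wₕ²(1 − fₕ)sₕ²/nₕ with Wₕ = Nₕ/N, N = 25116.
South: Wₕ = 0.08030737; term = 0.08030737²·(1 − 0.07436787)·131/150 = 0.0052134991.
Central: Wₕ = 0.12529861; term = 0.12529861²·(1 − 0.24658405)·60.17/776 = 9.1716113 × 10^-4.
West: Wₕ = 0.79439401; term = 0.79439401²·(1 − 0.01819366)·129.3/363 = 0.22069356.
Sum = 0.22682422.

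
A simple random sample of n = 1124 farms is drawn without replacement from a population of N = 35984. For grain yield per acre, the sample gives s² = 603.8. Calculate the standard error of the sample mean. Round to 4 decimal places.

0.7214

Under SRS without replacement, Var(ȳ) = (1 − f)·s²/n with f = n/N = 1124/35984 = 0.03123610.
Var(ȳ) = (1 − 0.03123610)·603.8/1124 = 0.96876390·0.53718861 = 0.52040893.
SE(ȳ) = √(0.52040893) = 0.7214.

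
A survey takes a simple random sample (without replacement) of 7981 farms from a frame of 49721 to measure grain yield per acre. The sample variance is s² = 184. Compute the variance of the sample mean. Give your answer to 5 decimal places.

0.01935

Under SRS without replacement, Var(ȳ) = (1 − f)·s²/n with f = n/N = 7981/49721 = 0.16051568.
Var(ȳ) = (1 − 0.16051568)·184/7981 = 0.83948432·0.023054755 = 0.019354105.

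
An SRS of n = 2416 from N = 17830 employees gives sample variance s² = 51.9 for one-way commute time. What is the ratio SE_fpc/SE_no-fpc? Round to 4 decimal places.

0.9298

f = n/N = 2416/17830 = 0.13550196.
SE_no-fpc = √(s²/n) = 0.14656667; SE_fpc = √((1−f)s²/n) = 0.13627532.
Ratio = √(1−f) = 0.92978387.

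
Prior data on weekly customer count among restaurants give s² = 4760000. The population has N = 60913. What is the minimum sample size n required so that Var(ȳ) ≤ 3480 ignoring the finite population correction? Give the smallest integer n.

1368

Without fpc, n₀ = s²/D = 4760000/3480 = 1367.8161.
Rounding up, n = 1368.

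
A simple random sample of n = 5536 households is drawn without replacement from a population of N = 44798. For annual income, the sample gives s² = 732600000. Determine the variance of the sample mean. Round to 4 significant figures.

Under SRS without replacement, Var(ȳ) = (1 − f)·s²/n with f = n/N = 5536/44798 = 0.12357695.
Var(ȳ) = (1 − 0.12357695)·732600000/5536 = 0.87642305·132333.82 = 115980.41.

116000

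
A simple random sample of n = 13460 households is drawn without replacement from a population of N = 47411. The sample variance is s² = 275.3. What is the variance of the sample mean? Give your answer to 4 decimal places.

0.0146

Under SRS without replacement, Var(ȳ) = (1 − f)·s²/n with f = n/N = 13460/47411 = 0.28390036.
Var(ȳ) = (1 − 0.28390036)·275.3/13460 = 0.71609964·0.020453195 = 0.014646525.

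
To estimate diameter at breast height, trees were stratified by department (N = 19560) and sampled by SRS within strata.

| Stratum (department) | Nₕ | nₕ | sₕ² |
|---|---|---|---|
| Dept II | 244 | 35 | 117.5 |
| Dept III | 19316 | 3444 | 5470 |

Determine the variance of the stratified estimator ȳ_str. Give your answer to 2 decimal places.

Var(ȳ_str) = Σₕ Wₕ²(1 − fₕ)sₕ²/nₕ with Wₕ = Nₕ/N, N = 19560.
Dept II: Wₕ = 0.01247444; term = 0.01247444²·(1 − 0.14344262)·117.5/35 = 4.4747444 × 10^-4.
Dept III: Wₕ = 0.98752556; term = 0.98752556²·(1 − 0.17829778)·5470/3444 = 1.2727272.
Sum = 1.2731747.

1.27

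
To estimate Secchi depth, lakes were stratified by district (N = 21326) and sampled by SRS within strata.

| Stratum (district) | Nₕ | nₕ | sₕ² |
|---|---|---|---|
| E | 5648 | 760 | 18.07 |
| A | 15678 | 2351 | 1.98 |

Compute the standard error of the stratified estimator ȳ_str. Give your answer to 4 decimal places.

Var(ȳ_str) = Σₕ Wₕ²(1 − fₕ)sₕ²/nₕ with Wₕ = Nₕ/N, N = 21326.
E: Wₕ = 0.26484104; term = 0.26484104²·(1 − 0.13456091)·18.07/760 = 0.0014432835.
A: Wₕ = 0.73515896; term = 0.73515896²·(1 − 0.14995535)·1.98/2351 = 3.8691611 × 10^-4.
Sum = 0.0018301996.
SE = √(0.0018301996) = 0.0428.

0.0428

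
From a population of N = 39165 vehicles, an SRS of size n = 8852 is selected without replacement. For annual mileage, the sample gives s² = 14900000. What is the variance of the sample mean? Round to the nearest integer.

Under SRS without replacement, Var(ȳ) = (1 − f)·s²/n with f = n/N = 8852/39165 = 0.22601813.
Var(ȳ) = (1 − 0.22601813)·14900000/8852 = 0.77398187·1683.2354 = 1302.7937.

1303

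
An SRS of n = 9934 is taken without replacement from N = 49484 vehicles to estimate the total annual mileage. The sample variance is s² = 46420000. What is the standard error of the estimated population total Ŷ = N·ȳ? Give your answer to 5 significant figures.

3.0241 × 10^6

Var(Ŷ) = N²·Var(ȳ) = N²·(1 − n/N)·s²/n.
f = 9934/49484 = 0.20075176; Var(ȳ) = 0.79924824·46420000/9934 = 3734.7598.
Var(Ŷ) = 49484² · 3734.7598 = 9.1451803 × 10^12.
SE(Ŷ) = √(9.1451803 × 10^12) = 3.0241 × 10^6.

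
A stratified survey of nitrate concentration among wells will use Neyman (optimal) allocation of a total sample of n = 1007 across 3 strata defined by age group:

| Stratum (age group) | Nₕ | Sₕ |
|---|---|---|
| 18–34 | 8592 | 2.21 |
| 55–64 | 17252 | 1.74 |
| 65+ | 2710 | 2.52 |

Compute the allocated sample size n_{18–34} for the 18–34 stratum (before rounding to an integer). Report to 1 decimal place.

Neyman allocation: nₕ = n·NₕSₕ / Σⱼ NⱼSⱼ.
Σ NⱼSⱼ = 8592·2.21 + 17252·1.74 + 2710·2.52 = 55836.
n_{18–34} = 1007·8592·2.21 / 55836 = 342.5.

342.5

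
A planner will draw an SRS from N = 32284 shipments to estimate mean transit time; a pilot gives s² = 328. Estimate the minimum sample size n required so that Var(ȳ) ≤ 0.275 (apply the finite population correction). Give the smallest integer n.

1151

Without fpc, n₀ = s²/D = 328/0.275 = 1192.7273.
With fpc, (1 − n/N)·s²/n ≤ D requires n ≥ n₀/(1 + n₀/N) = 1192.7273/(1 + 1192.7273/32284) = 1150.2322.
Rounding up, n = 1151.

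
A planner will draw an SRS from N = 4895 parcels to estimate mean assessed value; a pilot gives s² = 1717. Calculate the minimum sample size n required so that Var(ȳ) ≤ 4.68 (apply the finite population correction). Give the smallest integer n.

342

Without fpc, n₀ = s²/D = 1717/4.68 = 366.8803.
With fpc, (1 − n/N)·s²/n ≤ D requires n ≥ n₀/(1 + n₀/N) = 366.8803/(1 + 366.8803/4895) = 341.2999.
Rounding up, n = 342.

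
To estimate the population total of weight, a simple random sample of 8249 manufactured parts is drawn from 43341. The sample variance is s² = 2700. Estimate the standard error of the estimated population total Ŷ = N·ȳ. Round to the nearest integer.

22312

Var(Ŷ) = N²·Var(ȳ) = N²·(1 − n/N)·s²/n.
f = 8249/43341 = 0.19032787; Var(ȳ) = 0.80967213·2700/8249 = 0.26501573.
Var(Ŷ) = 43341² · 0.26501573 = 4.9781675 × 10^8.
SE(Ŷ) = √(4.9781675 × 10^8) = 22312.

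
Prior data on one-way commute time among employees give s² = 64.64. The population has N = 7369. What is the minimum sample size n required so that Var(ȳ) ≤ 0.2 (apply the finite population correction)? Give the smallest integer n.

Without fpc, n₀ = s²/D = 64.64/0.2 = 323.2000.
With fpc, (1 − n/N)·s²/n ≤ D requires n ≥ n₀/(1 + n₀/N) = 323.2000/(1 + 323.2000/7369) = 309.6202.
Rounding up, n = 310.

310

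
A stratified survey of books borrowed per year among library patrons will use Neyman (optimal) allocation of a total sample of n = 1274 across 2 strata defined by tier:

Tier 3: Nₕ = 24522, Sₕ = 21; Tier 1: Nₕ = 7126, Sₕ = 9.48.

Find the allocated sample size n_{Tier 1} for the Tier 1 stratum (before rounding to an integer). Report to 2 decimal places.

147.75

Neyman allocation: nₕ = n·NₕSₕ / Σⱼ NⱼSⱼ.
Σ NⱼSⱼ = 24522·21 + 7126·9.48 = 582516.48.
n_{Tier 1} = 1274·7126·9.48 / 582516.48 = 147.75.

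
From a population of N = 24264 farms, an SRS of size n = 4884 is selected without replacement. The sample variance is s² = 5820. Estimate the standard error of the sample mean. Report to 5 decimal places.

Under SRS without replacement, Var(ȳ) = (1 − f)·s²/n with f = n/N = 4884/24264 = 0.20128586.
Var(ȳ) = (1 − 0.20128586)·5820/4884 = 0.79871414·1.1916462 = 0.95178467.
SE(ȳ) = √(0.95178467) = 0.97559.

0.97559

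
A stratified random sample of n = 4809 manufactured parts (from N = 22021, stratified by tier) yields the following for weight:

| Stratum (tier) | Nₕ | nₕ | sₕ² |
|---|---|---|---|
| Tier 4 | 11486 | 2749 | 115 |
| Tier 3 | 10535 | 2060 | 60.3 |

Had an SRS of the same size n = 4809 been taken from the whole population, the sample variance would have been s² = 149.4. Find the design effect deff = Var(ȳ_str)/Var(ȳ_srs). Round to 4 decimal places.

Var(ȳ_str) = Σ Wₕ²(1−fₕ)sₕ²/nₕ with Wₕ = Nₕ/22021:
  Tier 4: (11486/22021)²·(1−2749/11486)·115/2749 = 0.0086572543
  Tier 3: (10535/22021)²·(1−2060/10535)·60.3/2060 = 0.0053895222
  → Var(ȳ_str) = 0.014046777.
Var(ȳ_srs) = (1 − 4809/22021)·149.4/4809 = 0.024282317.
deff = 0.014046777 / 0.024282317 = 0.5785.

0.5785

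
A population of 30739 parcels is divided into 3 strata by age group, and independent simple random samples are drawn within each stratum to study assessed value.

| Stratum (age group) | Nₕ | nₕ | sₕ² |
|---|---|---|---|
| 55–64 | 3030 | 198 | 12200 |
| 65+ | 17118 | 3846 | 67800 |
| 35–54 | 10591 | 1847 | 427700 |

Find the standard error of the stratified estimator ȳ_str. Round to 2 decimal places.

5.24

Var(ȳ_str) = Σₕ Wₕ²(1 − fₕ)sₕ²/nₕ with Wₕ = Nₕ/N, N = 30739.
55–64: Wₕ = 0.09857185; term = 0.09857185²·(1 − 0.06534653)·12200/198 = 0.55956565.
65+: Wₕ = 0.55688214; term = 0.55688214²·(1 − 0.22467578)·67800/3846 = 4.2386772.
35–54: Wₕ = 0.34454602; term = 0.34454602²·(1 − 0.17439335)·427700/1847 = 22.695513.
Sum = 27.493756.
SE = √(27.493756) = 5.24.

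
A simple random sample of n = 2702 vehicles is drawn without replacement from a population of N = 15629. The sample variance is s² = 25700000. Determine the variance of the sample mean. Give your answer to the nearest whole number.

Under SRS without replacement, Var(ȳ) = (1 − f)·s²/n with f = n/N = 2702/15629 = 0.17288374.
Var(ȳ) = (1 − 0.17288374)·25700000/2702 = 0.82711626·9511.473 = 7867.0939.

7867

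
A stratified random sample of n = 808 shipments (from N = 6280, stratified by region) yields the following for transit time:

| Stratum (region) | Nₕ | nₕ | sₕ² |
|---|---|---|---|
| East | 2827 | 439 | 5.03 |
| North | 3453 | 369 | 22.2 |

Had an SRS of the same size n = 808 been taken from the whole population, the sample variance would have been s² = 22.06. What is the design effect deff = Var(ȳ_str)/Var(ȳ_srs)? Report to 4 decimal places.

0.7653

Var(ȳ_str) = Σ Wₕ²(1−fₕ)sₕ²/nₕ with Wₕ = Nₕ/6280:
  East: (2827/6280)²·(1−439/2827)·5.03/439 = 0.0019613013
  North: (3453/6280)²·(1−369/3453)·22.2/369 = 0.016244946
  → Var(ȳ_str) = 0.018206247.
Var(ȳ_srs) = (1 − 808/6280)·22.06/808 = 0.023789241.
deff = 0.018206247 / 0.023789241 = 0.7653.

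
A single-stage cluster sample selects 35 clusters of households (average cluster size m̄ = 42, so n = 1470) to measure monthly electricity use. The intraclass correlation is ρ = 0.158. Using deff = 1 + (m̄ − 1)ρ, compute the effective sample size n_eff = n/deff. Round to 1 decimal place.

196.6

deff = 1 + (42 − 1)·0.158 = 1 + 6.478 = 7.478.
n_eff = 1470 / 7.478 = 196.6.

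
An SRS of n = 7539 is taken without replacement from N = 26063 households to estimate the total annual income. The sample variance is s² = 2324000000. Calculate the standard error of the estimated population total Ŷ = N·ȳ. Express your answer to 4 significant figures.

1.220 × 10^7

Var(Ŷ) = N²·Var(ȳ) = N²·(1 − n/N)·s²/n.
f = 7539/26063 = 0.28926064; Var(ȳ) = 0.71073936·2324000000/7539 = 219095.14.
Var(Ŷ) = 26063² · 219095.14 = 1.4882694 × 10^14.
SE(Ŷ) = √(1.4882694 × 10^14) = 1.220 × 10^7.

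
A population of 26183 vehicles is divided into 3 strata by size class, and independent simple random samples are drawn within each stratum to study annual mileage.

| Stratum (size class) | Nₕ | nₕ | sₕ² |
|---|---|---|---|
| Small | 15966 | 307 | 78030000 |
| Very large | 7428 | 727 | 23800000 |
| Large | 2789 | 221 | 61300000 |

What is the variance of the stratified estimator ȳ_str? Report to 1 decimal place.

97967.2

Var(ȳ_str) = Σₕ Wₕ²(1 − fₕ)sₕ²/nₕ with Wₕ = Nₕ/N, N = 26183.
Small: Wₕ = 0.60978497; term = 0.60978497²·(1 − 0.01922836)·78030000/307 = 92692.494.
Very large: Wₕ = 0.28369553; term = 0.28369553²·(1 − 0.09787291)·23800000/727 = 2376.9237.
Large: Wₕ = 0.10651950; term = 0.10651950²·(1 − 0.07923987)·61300000/221 = 2897.8301.
Sum = 97967.248.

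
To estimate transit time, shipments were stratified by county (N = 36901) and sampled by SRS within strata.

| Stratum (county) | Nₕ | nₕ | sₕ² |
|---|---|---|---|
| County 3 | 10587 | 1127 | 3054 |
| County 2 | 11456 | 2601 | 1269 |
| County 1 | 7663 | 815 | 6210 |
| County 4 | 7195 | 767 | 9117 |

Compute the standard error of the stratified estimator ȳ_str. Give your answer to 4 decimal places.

0.9659

Var(ȳ_str) = Σₕ Wₕ²(1 − fₕ)sₕ²/nₕ with Wₕ = Nₕ/N, N = 36901.
County 3: Wₕ = 0.28690279; term = 0.28690279²·(1 − 0.10645131)·3054/1127 = 0.19931175.
County 2: Wₕ = 0.31045229; term = 0.31045229²·(1 − 0.22704260)·1269/2601 = 0.036346832.
County 1: Wₕ = 0.20766375; term = 0.20766375²·(1 − 0.10635521)·6210/815 = 0.29364344.
County 4: Wₕ = 0.19498117; term = 0.19498117²·(1 − 0.10660181)·9117/767 = 0.40372625.
Sum = 0.93302827.
SE = √(0.93302827) = 0.9659.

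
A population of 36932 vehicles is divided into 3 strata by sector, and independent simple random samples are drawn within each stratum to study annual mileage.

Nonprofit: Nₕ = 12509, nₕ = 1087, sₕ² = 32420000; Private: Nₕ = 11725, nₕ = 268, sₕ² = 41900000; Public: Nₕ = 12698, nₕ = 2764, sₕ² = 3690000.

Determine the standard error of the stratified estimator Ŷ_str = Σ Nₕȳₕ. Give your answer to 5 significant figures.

Var(Ŷ_str) = Σₕ Nₕ²(1 − fₕ)sₕ²/nₕ.
Nonprofit: 12509²·(1 − 1087/12509)·32420000/1087 = 4.2613599 × 10^12.
Private: 11725²·(1 − 268/11725)·41900000/268 = 2.1002113 × 10^13.
Public: 12698²·(1 − 2764/12698)·3690000/2764 = 1.6840222 × 10^11.
Sum = 2.5431875 × 10^13.
SE = √(2.5431875 × 10^13) = 5.0430 × 10^6.

5.0430 × 10^6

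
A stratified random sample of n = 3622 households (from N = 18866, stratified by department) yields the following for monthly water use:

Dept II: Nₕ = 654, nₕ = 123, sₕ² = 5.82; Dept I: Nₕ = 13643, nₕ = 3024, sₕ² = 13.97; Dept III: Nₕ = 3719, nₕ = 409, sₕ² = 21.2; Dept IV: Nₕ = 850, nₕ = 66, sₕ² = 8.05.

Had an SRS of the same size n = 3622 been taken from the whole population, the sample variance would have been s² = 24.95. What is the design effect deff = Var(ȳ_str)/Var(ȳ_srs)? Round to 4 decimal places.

Var(ȳ_str) = Σ Wₕ²(1−fₕ)sₕ²/nₕ with Wₕ = Nₕ/18866:
  Dept II: (654/18866)²·(1−123/654)·5.82/123 = 4.6166875 × 10^-5
  Dept I: (13643/18866)²·(1−3024/13643)·13.97/3024 = 0.0018803923
  Dept III: (3719/18866)²·(1−409/3719)·21.2/409 = 0.0017926977
  Dept IV: (850/18866)²·(1−66/850)·8.05/66 = 2.2836381 × 10^-4
  → Var(ȳ_str) = 0.0039476207.
Var(ȳ_srs) = (1 − 3622/18866)·24.95/3622 = 0.0055659745.
deff = 0.0039476207 / 0.0055659745 = 0.7092.

0.7092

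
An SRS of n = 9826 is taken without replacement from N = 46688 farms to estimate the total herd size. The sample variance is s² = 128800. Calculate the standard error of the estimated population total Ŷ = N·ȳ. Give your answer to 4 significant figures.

150200

Var(Ŷ) = N²·Var(ȳ) = N²·(1 − n/N)·s²/n.
f = 9826/46688 = 0.21046093; Var(ȳ) = 0.78953907·128800/9826 = 10.349342.
Var(Ŷ) = 46688² · 10.349342 = 2.2559178 × 10^10.
SE(Ŷ) = √(2.2559178 × 10^10) = 150200.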